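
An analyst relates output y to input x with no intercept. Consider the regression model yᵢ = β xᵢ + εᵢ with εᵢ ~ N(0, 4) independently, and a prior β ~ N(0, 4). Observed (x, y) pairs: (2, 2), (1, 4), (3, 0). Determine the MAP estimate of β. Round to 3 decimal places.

β̂_MAP = 0.533

log p(β | y) = −Σ(yᵢ − βxᵢ)²/(2·4) − β²/(2·4) + const.
Setting the derivative to zero: Σxᵢ(yᵢ − βxᵢ)/4 − β/4 = 0, so β = Σxᵢyᵢ / (Σxᵢ² + σ²/τ²).
Σxᵢyᵢ = 2·2 + 1·4 + 3·0 = 8; Σxᵢ² = 14; σ²/τ² = 1.
β̂_MAP = 8 / (14 + 1) = 8/15 ≈ 0.533.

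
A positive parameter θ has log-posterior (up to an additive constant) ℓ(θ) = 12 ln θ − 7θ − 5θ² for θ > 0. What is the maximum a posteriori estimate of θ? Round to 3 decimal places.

θ̂_MAP = 0.800

ℓ'(θ) = 12/θ − 7 − 10θ. Setting this to zero and multiplying by θ: 10θ² + 7θ − 12 = 0.
θ = (−7 + √(7² + 4·10·12)) / (2·10) = (−7 + √529) / 20 = (−7 + 23)/20 = 4/5.
ℓ''(θ) = −12/θ² − 10 < 0, confirming a maximum.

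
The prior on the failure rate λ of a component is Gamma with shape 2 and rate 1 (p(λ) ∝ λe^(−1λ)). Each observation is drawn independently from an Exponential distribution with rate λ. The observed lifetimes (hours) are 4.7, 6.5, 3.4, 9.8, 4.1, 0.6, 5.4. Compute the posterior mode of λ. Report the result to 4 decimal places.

λ̂_MAP = 0.2254

The Exponential(rate=λ) likelihood is ∝ λ^n e^(−λΣtᵢ). Here n = 7 and Σtᵢ = 4.7 + 6.5 + 3.4 + 9.8 + 4.1 + 0.6 + 5.4 = 34.5.
Posterior ∝ λe^(−1λ) · λ^7e^(−34.5λ) = λ^8e^(−35.5λ), i.e. Gamma(9, 35.5).
Mode = (a−1)/b = 8/35.5 ≈ 0.2254.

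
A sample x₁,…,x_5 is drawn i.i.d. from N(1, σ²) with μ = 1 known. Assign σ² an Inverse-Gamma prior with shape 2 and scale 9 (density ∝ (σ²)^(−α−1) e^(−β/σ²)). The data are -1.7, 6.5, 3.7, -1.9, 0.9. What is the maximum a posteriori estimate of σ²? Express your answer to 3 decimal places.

Sum of squared deviations about the known mean: SS = (-1.7−1)² + (6.5−1)² + (3.7−1)² + (-1.9−1)² + (0.9−1)² = 53.25.
The Normal likelihood contributes (σ²)^(−n/2) exp(−SS/(2σ²)), so the posterior is Inverse-Gamma(α + n/2, β + SS/2) = Inverse-Gamma(4.5, 35.625).
The mode of Inverse-Gamma(a, b) is b/(a+1) = 35.625/5.5 ≈ 6.477.

σ̂²_MAP = 6.477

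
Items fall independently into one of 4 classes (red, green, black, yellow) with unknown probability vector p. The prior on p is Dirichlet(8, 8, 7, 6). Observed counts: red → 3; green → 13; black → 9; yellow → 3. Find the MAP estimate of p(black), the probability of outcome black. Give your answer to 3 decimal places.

MAP estimate of p(black) = 0.283

The posterior is Dirichlet(αᵢ + nᵢ) = Dirichlet(11, 21, 16, 9).
For a Dirichlet(a₁,…,a_K) with all aᵢ > 1, the mode has j-th component (aⱼ − 1)/(Σaᵢ − K).
Here Σaᵢ = 57 and K = 4, so p(black) = (16 − 1)/(57 − 4) = 15/53 ≈ 0.283.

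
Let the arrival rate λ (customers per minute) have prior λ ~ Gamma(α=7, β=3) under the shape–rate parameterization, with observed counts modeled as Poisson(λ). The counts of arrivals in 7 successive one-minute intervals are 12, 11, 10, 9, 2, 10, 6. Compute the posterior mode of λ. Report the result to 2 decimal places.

λ̂_MAP = 6.60

Σxᵢ = 12+11+10+9+2+10+6 = 60, with n = 7.
Posterior ∝ λ^6e^(−3λ) · λ^60e^(−7λ) = λ^66e^(−10λ), i.e. Gamma(shape=67, rate=10).
The mode of a Gamma(a, b) with a ≥ 1 (shape–rate) is (a−1)/b = 66/10 ≈ 6.60.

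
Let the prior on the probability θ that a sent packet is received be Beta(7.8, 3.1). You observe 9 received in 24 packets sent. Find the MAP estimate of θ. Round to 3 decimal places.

θ̂_MAP = 0.480

Prior: Beta(7.8, 3.1).
Data: 9 successes in 24 trials. The binomial likelihood contributes θ^9(1−θ)^15, so the posterior is Beta(7.8+9, 3.1+15) = Beta(16.8, 18.1).
For Beta(a, b) with a, b > 1 the mode is (a−1)/(a+b−2) = 15.8/32.9 ≈ 0.480.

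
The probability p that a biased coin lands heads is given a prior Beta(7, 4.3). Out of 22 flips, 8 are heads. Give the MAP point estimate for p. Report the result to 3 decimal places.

p̂_MAP = 0.447

Prior: Beta(7, 4.3).
Data: 8 successes in 22 trials. The binomial likelihood contributes p^8(1−p)^14, so the posterior is Beta(7+8, 4.3+14) = Beta(15, 18.3).
For Beta(a, b) with a, b > 1 the mode is (a−1)/(a+b−2) = 14/31.3 ≈ 0.447.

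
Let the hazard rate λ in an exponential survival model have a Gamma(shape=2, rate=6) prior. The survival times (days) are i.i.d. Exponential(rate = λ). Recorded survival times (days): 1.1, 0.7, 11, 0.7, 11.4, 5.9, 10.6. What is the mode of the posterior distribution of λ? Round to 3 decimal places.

The Exponential(rate=λ) likelihood is ∝ λ^n e^(−λΣtᵢ). Here n = 7 and Σtᵢ = 1.1 + 0.7 + 11 + 0.7 + 11.4 + 5.9 + 10.6 = 41.4.
Posterior ∝ λe^(−6λ) · λ^7e^(−41.4λ) = λ^8e^(−47.4λ), i.e. Gamma(9, 47.4).
Mode = (a−1)/b = 8/47.4 ≈ 0.169.

λ̂_MAP = 0.169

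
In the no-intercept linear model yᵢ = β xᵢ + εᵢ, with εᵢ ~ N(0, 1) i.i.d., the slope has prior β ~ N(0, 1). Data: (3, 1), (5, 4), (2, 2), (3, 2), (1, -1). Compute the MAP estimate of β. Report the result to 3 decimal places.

β̂_MAP = 0.653

log p(β | y) = −Σ(yᵢ − βxᵢ)²/(2·1) − β²/(2·1) + const.
Setting the derivative to zero: Σxᵢ(yᵢ − βxᵢ)/1 − β/1 = 0, so β = Σxᵢyᵢ / (Σxᵢ² + σ²/τ²).
Σxᵢyᵢ = 3·1 + 5·4 + 2·2 + 3·2 + 1·(-1) = 32; Σxᵢ² = 48; σ²/τ² = 1.
β̂_MAP = 32 / (48 + 1) = 32/49 ≈ 0.653.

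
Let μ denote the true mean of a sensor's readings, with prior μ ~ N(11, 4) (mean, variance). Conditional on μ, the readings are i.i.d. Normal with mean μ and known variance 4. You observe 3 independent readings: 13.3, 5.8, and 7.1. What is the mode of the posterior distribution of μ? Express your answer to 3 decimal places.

μ̂_MAP = 9.300

n = 3; x̄ = (13.3 + 5.8 + 7.1)/3 = 26.2/3 = 131/15 ≈ 8.7333.
For a Normal prior and Normal likelihood with known variance, the posterior is Normal; its mode equals its mean, the precision-weighted average.
Prior precision 1/σ₀² = 1/4 = 0.25; data precision n/σ² = 3/4 = 0.75.
μ̂ = (0.25·11 + 0.75·(131/15)) / (0.25 + 0.75) = 9.3/1 = 9.300.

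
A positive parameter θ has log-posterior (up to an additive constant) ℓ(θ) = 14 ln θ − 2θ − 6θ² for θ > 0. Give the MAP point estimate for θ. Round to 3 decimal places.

ℓ'(θ) = 14/θ − 2 − 12θ. Setting this to zero and multiplying by θ: 12θ² + 2θ − 14 = 0.
θ = (−2 + √(2² + 4·12·14)) / (2·12) = (−2 + √676) / 24 = (−2 + 26)/24 = 1.
ℓ''(θ) = −14/θ² − 12 < 0, confirming a maximum.

θ̂_MAP = 1.000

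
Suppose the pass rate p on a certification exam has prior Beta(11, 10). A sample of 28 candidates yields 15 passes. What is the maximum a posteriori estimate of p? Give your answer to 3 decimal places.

Prior: Beta(11, 10).
Data: 15 successes in 28 trials. The binomial likelihood contributes p^15(1−p)^13, so the posterior is Beta(11+15, 10+13) = Beta(26, 23).
For Beta(a, b) with a, b > 1 the mode is (a−1)/(a+b−2) = 25/47 ≈ 0.532.

p̂_MAP = 0.532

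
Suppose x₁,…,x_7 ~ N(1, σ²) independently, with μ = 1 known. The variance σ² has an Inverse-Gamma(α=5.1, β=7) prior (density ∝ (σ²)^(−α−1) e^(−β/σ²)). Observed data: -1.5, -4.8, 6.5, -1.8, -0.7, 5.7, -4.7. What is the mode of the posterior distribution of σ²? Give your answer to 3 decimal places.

σ̂²_MAP = 7.784

Sum of squared deviations about the known mean: SS = (-1.5−1)² + (-4.8−1)² + (6.5−1)² + (-1.8−1)² + (-0.7−1)² + (5.7−1)² + (-4.7−1)² = 135.45.
The Normal likelihood contributes (σ²)^(−n/2) exp(−SS/(2σ²)), so the posterior is Inverse-Gamma(α + n/2, β + SS/2) = Inverse-Gamma(8.6, 74.725).
The mode of Inverse-Gamma(a, b) is b/(a+1) = 74.725/9.6 ≈ 7.784.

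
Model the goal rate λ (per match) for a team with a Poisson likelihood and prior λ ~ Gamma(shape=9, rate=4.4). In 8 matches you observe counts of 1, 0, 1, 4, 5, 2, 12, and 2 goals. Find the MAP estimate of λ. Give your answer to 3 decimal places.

λ̂_MAP = 2.823

Σxᵢ = 1+0+1+4+5+2+12+2 = 27, with n = 8.
Posterior ∝ λ^8e^(−4.4λ) · λ^27e^(−8λ) = λ^35e^(−12.4λ), i.e. Gamma(shape=36, rate=12.4).
The mode of a Gamma(a, b) with a ≥ 1 (shape–rate) is (a−1)/b = 35/12.4 ≈ 2.823.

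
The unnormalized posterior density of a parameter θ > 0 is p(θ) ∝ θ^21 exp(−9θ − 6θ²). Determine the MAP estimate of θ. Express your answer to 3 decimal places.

ℓ'(θ) = 21/θ − 9 − 12θ. Setting this to zero and multiplying by θ: 12θ² + 9θ − 21 = 0.
θ = (−9 + √(9² + 4·12·21)) / (2·12) = (−9 + √1089) / 24 = (−9 + 33)/24 = 1.
ℓ''(θ) = −21/θ² − 12 < 0, confirming a maximum.

θ̂_MAP = 1.000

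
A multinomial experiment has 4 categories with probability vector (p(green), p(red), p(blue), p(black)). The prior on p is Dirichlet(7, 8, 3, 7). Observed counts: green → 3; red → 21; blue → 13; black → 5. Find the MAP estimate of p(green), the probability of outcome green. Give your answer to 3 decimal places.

The posterior is Dirichlet(αᵢ + nᵢ) = Dirichlet(10, 29, 16, 12).
For a Dirichlet(a₁,…,a_K) with all aᵢ > 1, the mode has j-th component (aⱼ − 1)/(Σaᵢ − K).
Here Σaᵢ = 67 and K = 4, so p(green) = (10 − 1)/(67 − 4) = 9/63 ≈ 0.143.

MAP estimate of p(green) = 0.143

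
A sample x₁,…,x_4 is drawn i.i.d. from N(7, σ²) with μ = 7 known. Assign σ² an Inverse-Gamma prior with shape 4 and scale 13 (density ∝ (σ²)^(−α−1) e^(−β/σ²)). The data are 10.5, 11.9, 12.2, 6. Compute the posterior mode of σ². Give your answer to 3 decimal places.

σ̂²_MAP = 6.450

Sum of squared deviations about the known mean: SS = (10.5−7)² + (11.9−7)² + (12.2−7)² + (6−7)² = 64.3.
The Normal likelihood contributes (σ²)^(−n/2) exp(−SS/(2σ²)), so the posterior is Inverse-Gamma(α + n/2, β + SS/2) = Inverse-Gamma(6, 45.15).
The mode of Inverse-Gamma(a, b) is b/(a+1) = 45.15/7 ≈ 6.450.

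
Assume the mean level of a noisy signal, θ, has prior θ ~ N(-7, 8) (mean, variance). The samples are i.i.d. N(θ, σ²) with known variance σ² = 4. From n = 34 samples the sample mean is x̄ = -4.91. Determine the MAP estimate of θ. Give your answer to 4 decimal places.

n = 34, x̄ = -4.91.
For a Normal prior and Normal likelihood with known variance, the posterior is Normal; its mode equals its mean, the precision-weighted average.
Prior precision 1/σ₀² = 1/8 = 0.125; data precision n/σ² = 34/4 = 8.5.
θ̂ = (0.125·(-7) + 8.5·(-4.91)) / (0.125 + 8.5) = (-42.61)/8.625 = -8522/1725 ≈ -4.9403.

θ̂_MAP = -4.9403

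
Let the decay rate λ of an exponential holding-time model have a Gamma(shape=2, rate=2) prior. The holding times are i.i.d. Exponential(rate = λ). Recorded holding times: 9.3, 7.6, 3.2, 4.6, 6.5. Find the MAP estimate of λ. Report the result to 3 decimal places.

λ̂_MAP = 0.181

The Exponential(rate=λ) likelihood is ∝ λ^n e^(−λΣtᵢ). Here n = 5 and Σtᵢ = 9.3 + 7.6 + 3.2 + 4.6 + 6.5 = 31.2.
Posterior ∝ λe^(−2λ) · λ^5e^(−31.2λ) = λ^6e^(−33.2λ), i.e. Gamma(7, 33.2).
Mode = (a−1)/b = 6/33.2 ≈ 0.181.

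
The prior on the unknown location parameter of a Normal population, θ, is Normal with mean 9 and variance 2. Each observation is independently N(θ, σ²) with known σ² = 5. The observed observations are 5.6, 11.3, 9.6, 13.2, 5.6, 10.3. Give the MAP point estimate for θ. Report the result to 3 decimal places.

θ̂_MAP = 9.188

n = 6; x̄ = (5.6 + 11.3 + 9.6 + 13.2 + 5.6 + 10.3)/6 = 55.6/6 = 139/15 ≈ 9.2667.
For a Normal prior and Normal likelihood with known variance, the posterior is Normal; its mode equals its mean, the precision-weighted average.
Prior precision 1/σ₀² = 1/2 = 0.5; data precision n/σ² = 6/5 = 1.2.
θ̂ = (0.5·9 + 1.2·(139/15)) / (0.5 + 1.2) = 15.62/1.7 = 781/85 ≈ 9.188.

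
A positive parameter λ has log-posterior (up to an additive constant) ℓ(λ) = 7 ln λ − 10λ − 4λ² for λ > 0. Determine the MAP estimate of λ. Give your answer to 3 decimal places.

λ̂_MAP = 0.500

ℓ'(λ) = 7/λ − 10 − 8λ. Setting this to zero and multiplying by λ: 8λ² + 10λ − 7 = 0.
λ = (−10 + √(10² + 4·8·7)) / (2·8) = (−10 + √324) / 16 = (−10 + 18)/16 = 1/2.
ℓ''(λ) = −7/λ² − 8 < 0, confirming a maximum.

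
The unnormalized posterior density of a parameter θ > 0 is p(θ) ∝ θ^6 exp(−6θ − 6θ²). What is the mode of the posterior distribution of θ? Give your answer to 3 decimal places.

θ̂_MAP = 0.500

ℓ'(θ) = 6/θ − 6 − 12θ. Setting this to zero and multiplying by θ: 12θ² + 6θ − 6 = 0.
θ = (−6 + √(6² + 4·12·6)) / (2·12) = (−6 + √324) / 24 = (−6 + 18)/24 = 1/2.
ℓ''(θ) = −6/θ² − 12 < 0, confirming a maximum.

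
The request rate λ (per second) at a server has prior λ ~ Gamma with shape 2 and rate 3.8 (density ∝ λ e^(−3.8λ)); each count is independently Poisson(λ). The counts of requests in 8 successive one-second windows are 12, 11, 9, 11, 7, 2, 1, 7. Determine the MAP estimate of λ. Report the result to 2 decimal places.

Σxᵢ = 12+11+9+11+7+2+1+7 = 60, with n = 8.
Posterior ∝ λe^(−3.8λ) · λ^60e^(−8λ) = λ^61e^(−11.8λ), i.e. Gamma(shape=62, rate=11.8).
The mode of a Gamma(a, b) with a ≥ 1 (shape–rate) is (a−1)/b = 61/11.8 ≈ 5.17.

λ̂_MAP = 5.17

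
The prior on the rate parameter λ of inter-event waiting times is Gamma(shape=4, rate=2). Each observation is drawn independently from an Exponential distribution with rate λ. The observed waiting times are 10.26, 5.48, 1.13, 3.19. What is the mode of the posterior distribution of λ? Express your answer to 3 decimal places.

The Exponential(rate=λ) likelihood is ∝ λ^n e^(−λΣtᵢ). Here n = 4 and Σtᵢ = 10.26 + 5.48 + 1.13 + 3.19 = 20.06.
Posterior ∝ λ^3e^(−2λ) · λ^4e^(−20.06λ) = λ^7e^(−22.06λ), i.e. Gamma(8, 22.06).
Mode = (a−1)/b = 7/22.06 ≈ 0.317.

λ̂_MAP = 0.317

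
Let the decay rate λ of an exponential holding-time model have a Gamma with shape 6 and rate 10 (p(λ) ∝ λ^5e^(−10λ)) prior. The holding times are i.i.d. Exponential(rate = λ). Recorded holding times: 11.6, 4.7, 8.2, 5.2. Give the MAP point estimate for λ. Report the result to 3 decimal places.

The Exponential(rate=λ) likelihood is ∝ λ^n e^(−λΣtᵢ). Here n = 4 and Σtᵢ = 11.6 + 4.7 + 8.2 + 5.2 = 29.7.
Posterior ∝ λ^5e^(−10λ) · λ^4e^(−29.7λ) = λ^9e^(−39.7λ), i.e. Gamma(10, 39.7).
Mode = (a−1)/b = 9/39.7 ≈ 0.227.

λ̂_MAP = 0.227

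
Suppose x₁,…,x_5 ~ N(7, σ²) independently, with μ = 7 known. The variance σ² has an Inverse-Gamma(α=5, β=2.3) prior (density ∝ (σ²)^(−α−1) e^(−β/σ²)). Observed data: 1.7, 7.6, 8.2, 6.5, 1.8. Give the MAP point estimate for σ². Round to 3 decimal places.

σ̂²_MAP = 3.634

Sum of squared deviations about the known mean: SS = (1.7−7)² + (7.6−7)² + (8.2−7)² + (6.5−7)² + (1.8−7)² = 57.18.
The Normal likelihood contributes (σ²)^(−n/2) exp(−SS/(2σ²)), so the posterior is Inverse-Gamma(α + n/2, β + SS/2) = Inverse-Gamma(7.5, 30.89).
The mode of Inverse-Gamma(a, b) is b/(a+1) = 30.89/8.5 ≈ 3.634.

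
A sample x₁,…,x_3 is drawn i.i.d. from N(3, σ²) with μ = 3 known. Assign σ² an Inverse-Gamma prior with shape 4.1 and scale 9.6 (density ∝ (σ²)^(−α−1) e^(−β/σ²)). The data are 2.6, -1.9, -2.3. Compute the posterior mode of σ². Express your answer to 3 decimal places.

Sum of squared deviations about the known mean: SS = (2.6−3)² + (-1.9−3)² + (-2.3−3)² = 52.26.
The Normal likelihood contributes (σ²)^(−n/2) exp(−SS/(2σ²)), so the posterior is Inverse-Gamma(α + n/2, β + SS/2) = Inverse-Gamma(5.6, 35.73).
The mode of Inverse-Gamma(a, b) is b/(a+1) = 35.73/6.6 ≈ 5.414.

σ̂²_MAP = 5.414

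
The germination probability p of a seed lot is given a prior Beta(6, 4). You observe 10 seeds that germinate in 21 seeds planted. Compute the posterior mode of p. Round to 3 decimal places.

p̂_MAP = 0.517

Prior: Beta(6, 4).
Data: 10 successes in 21 trials. The binomial likelihood contributes p^10(1−p)^11, so the posterior is Beta(6+10, 4+11) = Beta(16, 15).
For Beta(a, b) with a, b > 1 the mode is (a−1)/(a+b−2) = 15/29 ≈ 0.517.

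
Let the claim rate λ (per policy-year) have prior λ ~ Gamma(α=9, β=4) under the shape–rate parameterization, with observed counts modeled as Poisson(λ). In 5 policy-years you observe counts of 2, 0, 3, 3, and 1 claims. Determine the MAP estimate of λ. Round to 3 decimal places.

λ̂_MAP = 1.889

Σxᵢ = 2+0+3+3+1 = 9, with n = 5.
Posterior ∝ λ^8e^(−4λ) · λ^9e^(−5λ) = λ^17e^(−9λ), i.e. Gamma(shape=18, rate=9).
The mode of a Gamma(a, b) with a ≥ 1 (shape–rate) is (a−1)/b = 17/9 ≈ 1.889.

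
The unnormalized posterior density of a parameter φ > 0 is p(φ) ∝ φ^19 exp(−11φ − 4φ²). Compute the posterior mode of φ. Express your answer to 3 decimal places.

φ̂_MAP = 1.000

ℓ'(φ) = 19/φ − 11 − 8φ. Setting this to zero and multiplying by φ: 8φ² + 11φ − 19 = 0.
φ = (−11 + √(11² + 4·8·19)) / (2·8) = (−11 + √729) / 16 = (−11 + 27)/16 = 1.
ℓ''(φ) = −19/φ² − 8 < 0, confirming a maximum.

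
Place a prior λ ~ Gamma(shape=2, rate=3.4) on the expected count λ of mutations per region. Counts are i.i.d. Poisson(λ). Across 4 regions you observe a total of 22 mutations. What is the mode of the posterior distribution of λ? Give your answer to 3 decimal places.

λ̂_MAP = 3.108

Σxᵢ = 22, n = 4.
Posterior ∝ λe^(−3.4λ) · λ^22e^(−4λ) = λ^23e^(−7.4λ), i.e. Gamma(shape=24, rate=7.4).
The mode of a Gamma(a, b) with a ≥ 1 (shape–rate) is (a−1)/b = 23/7.4 ≈ 3.108.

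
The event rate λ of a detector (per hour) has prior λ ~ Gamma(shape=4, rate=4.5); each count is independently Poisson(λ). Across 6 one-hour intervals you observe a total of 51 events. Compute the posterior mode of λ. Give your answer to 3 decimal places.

Σxᵢ = 51, n = 6.
Posterior ∝ λ^3e^(−4.5λ) · λ^51e^(−6λ) = λ^54e^(−10.5λ), i.e. Gamma(shape=55, rate=10.5).
The mode of a Gamma(a, b) with a ≥ 1 (shape–rate) is (a−1)/b = 54/10.5 ≈ 5.143.

λ̂_MAP = 5.143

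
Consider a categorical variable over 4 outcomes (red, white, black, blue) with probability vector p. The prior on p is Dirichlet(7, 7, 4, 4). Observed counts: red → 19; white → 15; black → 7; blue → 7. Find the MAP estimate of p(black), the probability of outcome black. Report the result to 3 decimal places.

The posterior is Dirichlet(αᵢ + nᵢ) = Dirichlet(26, 22, 11, 11).
For a Dirichlet(a₁,…,a_K) with all aᵢ > 1, the mode has j-th component (aⱼ − 1)/(Σaᵢ − K).
Here Σaᵢ = 70 and K = 4, so p(black) = (11 − 1)/(70 − 4) = 10/66 ≈ 0.152.

MAP estimate of p(black) = 0.152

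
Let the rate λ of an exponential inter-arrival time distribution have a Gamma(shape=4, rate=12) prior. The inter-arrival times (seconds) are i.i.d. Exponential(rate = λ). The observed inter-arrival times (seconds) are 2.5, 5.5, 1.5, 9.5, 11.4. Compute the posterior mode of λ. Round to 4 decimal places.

λ̂_MAP = 0.1887

The Exponential(rate=λ) likelihood is ∝ λ^n e^(−λΣtᵢ). Here n = 5 and Σtᵢ = 2.5 + 5.5 + 1.5 + 9.5 + 11.4 = 30.4.
Posterior ∝ λ^3e^(−12λ) · λ^5e^(−30.4λ) = λ^8e^(−42.4λ), i.e. Gamma(9, 42.4).
Mode = (a−1)/b = 8/42.4 ≈ 0.1887.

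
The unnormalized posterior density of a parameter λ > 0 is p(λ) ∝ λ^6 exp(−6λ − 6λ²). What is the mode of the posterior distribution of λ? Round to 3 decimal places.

ℓ'(λ) = 6/λ − 6 − 12λ. Setting this to zero and multiplying by λ: 12λ² + 6λ − 6 = 0.
λ = (−6 + √(6² + 4·12·6)) / (2·12) = (−6 + √324) / 24 = (−6 + 18)/24 = 1/2.
ℓ''(λ) = −6/λ² − 12 < 0, confirming a maximum.

λ̂_MAP = 0.500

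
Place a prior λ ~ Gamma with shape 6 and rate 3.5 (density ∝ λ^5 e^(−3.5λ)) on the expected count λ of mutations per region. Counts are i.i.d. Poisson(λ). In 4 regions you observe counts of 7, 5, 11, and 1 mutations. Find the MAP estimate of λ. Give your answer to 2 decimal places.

λ̂_MAP = 3.87

Σxᵢ = 7+5+11+1 = 24, with n = 4.
Posterior ∝ λ^5e^(−3.5λ) · λ^24e^(−4λ) = λ^29e^(−7.5λ), i.e. Gamma(shape=30, rate=7.5).
The mode of a Gamma(a, b) with a ≥ 1 (shape–rate) is (a−1)/b = 29/7.5 ≈ 3.87.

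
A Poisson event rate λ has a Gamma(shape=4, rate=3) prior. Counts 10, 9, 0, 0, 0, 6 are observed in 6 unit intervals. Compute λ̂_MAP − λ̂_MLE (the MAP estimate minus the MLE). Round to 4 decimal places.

Σxᵢ = 25. Posterior is Gamma(29, 9); MAP = (29−1)/9 = 28/9 ≈ 3.11111.
MLE = x̄ = 25/6 ≈ 4.16667.
Difference = 28/9 − 25/6 = -19/18 ≈ -1.0556.

MAP − MLE = -1.0556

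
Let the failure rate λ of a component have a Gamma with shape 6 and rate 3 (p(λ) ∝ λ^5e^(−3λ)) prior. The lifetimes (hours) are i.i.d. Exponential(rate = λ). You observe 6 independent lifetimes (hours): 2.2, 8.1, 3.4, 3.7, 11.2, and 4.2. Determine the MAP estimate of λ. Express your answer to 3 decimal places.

The Exponential(rate=λ) likelihood is ∝ λ^n e^(−λΣtᵢ). Here n = 6 and Σtᵢ = 2.2 + 8.1 + 3.4 + 3.7 + 11.2 + 4.2 = 32.8.
Posterior ∝ λ^5e^(−3λ) · λ^6e^(−32.8λ) = λ^11e^(−35.8λ), i.e. Gamma(12, 35.8).
Mode = (a−1)/b = 11/35.8 ≈ 0.307.

λ̂_MAP = 0.307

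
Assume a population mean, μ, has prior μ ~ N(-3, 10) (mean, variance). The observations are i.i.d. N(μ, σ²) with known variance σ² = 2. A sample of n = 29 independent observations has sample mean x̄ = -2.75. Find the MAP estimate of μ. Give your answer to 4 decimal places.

μ̂_MAP = -2.7517

n = 29, x̄ = -2.75.
For a Normal prior and Normal likelihood with known variance, the posterior is Normal; its mode equals its mean, the precision-weighted average.
Prior precision 1/σ₀² = 1/10 = 0.1; data precision n/σ² = 29/2 = 14.5.
μ̂ = (0.1·(-3) + 14.5·(-2.75)) / (0.1 + 14.5) = (-40.175)/14.6 = -1607/584 ≈ -2.7517.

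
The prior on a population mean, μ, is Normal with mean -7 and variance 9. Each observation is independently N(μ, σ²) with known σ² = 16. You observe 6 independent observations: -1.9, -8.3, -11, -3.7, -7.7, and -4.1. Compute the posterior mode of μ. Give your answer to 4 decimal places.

μ̂_MAP = -6.3186

n = 6; x̄ = ((-1.9) + (-8.3) + (-11) + (-3.7) + (-7.7) + (-4.1))/6 = -36.7/6 = -367/60 ≈ -6.1167.
For a Normal prior and Normal likelihood with known variance, the posterior is Normal; its mode equals its mean, the precision-weighted average.
Prior precision 1/σ₀² = 1/9; data precision n/σ² = 6/16 = 0.375.
μ̂ = ((1/9)·(-7) + 0.375·(-367/60)) / (1/9 + 0.375) = (-4423/1440)/(35/72) = -4423/700 ≈ -6.3186.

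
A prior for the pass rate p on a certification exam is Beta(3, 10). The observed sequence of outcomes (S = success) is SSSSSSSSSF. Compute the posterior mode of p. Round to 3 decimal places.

p̂_MAP = 0.524

Prior: Beta(3, 10).
Data: 9 successes in 10 trials (from the sequence). The binomial likelihood contributes p^9(1−p)^1, so the posterior is Beta(3+9, 10+1) = Beta(12, 11).
For Beta(a, b) with a, b > 1 the mode is (a−1)/(a+b−2) = 11/21 ≈ 0.524.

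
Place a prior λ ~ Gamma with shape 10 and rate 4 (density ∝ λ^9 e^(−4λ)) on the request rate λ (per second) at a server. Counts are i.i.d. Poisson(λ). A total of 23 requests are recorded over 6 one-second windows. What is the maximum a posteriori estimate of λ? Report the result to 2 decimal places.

Σxᵢ = 23, n = 6.
Posterior ∝ λ^9e^(−4λ) · λ^23e^(−6λ) = λ^32e^(−10λ), i.e. Gamma(shape=33, rate=10).
The mode of a Gamma(a, b) with a ≥ 1 (shape–rate) is (a−1)/b = 32/10 ≈ 3.20.

λ̂_MAP = 3.20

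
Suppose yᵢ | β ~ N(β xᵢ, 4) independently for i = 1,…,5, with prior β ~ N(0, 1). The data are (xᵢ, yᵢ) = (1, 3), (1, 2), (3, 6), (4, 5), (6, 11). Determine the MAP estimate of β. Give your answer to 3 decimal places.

β̂_MAP = 1.627

log p(β | y) = −Σ(yᵢ − βxᵢ)²/(2·4) − β²/(2·1) + const.
Setting the derivative to zero: Σxᵢ(yᵢ − βxᵢ)/4 − β/1 = 0, so β = Σxᵢyᵢ / (Σxᵢ² + σ²/τ²).
Σxᵢyᵢ = 1·3 + 1·2 + 3·6 + 4·5 + 6·11 = 109; Σxᵢ² = 63; σ²/τ² = 4.
β̂_MAP = 109 / (63 + 4) = 109/67 ≈ 1.627.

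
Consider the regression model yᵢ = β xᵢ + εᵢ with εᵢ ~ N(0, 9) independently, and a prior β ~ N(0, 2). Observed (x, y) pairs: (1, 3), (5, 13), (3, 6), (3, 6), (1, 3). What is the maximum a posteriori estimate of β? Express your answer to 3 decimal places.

β̂_MAP = 2.162

log p(β | y) = −Σ(yᵢ − βxᵢ)²/(2·9) − β²/(2·2) + const.
Setting the derivative to zero: Σxᵢ(yᵢ − βxᵢ)/9 − β/2 = 0, so β = Σxᵢyᵢ / (Σxᵢ² + σ²/τ²).
Σxᵢyᵢ = 1·3 + 5·13 + 3·6 + 3·6 + 1·3 = 107; Σxᵢ² = 45; σ²/τ² = 4.5.
β̂_MAP = 107 / (45 + 4.5) = 107/49.5 ≈ 2.162.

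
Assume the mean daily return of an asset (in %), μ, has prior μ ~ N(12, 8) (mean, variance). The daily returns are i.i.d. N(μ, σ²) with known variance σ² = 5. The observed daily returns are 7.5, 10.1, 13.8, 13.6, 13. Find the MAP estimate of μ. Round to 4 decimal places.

μ̂_MAP = 11.6444

n = 5; x̄ = (7.5 + 10.1 + 13.8 + 13.6 + 13)/5 = 58/5 = 11.6.
For a Normal prior and Normal likelihood with known variance, the posterior is Normal; its mode equals its mean, the precision-weighted average.
Prior precision 1/σ₀² = 1/8 = 0.125; data precision n/σ² = 5/5 = 1.
μ̂ = (0.125·12 + 1·11.6) / (0.125 + 1) = 13.1/1.125 = 524/45 ≈ 11.6444.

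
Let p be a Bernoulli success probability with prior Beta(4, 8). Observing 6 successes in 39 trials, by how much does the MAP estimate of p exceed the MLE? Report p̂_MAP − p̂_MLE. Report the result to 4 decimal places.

Posterior is Beta(10, 41); MAP = (10−1)/(51−2) = 9/49 ≈ 0.18367.
MLE ignores the prior: p̂_MLE = k/n = 6/39 ≈ 0.15385.
Difference = 9/49 − 6/39 = 19/637 ≈ 0.0298.

MAP − MLE = 0.0298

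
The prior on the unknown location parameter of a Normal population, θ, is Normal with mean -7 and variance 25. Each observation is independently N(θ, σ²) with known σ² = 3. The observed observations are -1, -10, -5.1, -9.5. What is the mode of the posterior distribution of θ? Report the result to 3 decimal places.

n = 4; x̄ = ((-1) + (-10) + (-5.1) + (-9.5))/4 = -25.6/4 = -6.4.
For a Normal prior and Normal likelihood with known variance, the posterior is Normal; its mode equals its mean, the precision-weighted average.
Prior precision 1/σ₀² = 1/25 = 0.04; data precision n/σ² = 4/3.
θ̂ = (0.04·(-7) + (4/3)·(-6.4)) / (0.04 + 4/3) = (-661/75)/(103/75) = -661/103 ≈ -6.417.

θ̂_MAP = -6.417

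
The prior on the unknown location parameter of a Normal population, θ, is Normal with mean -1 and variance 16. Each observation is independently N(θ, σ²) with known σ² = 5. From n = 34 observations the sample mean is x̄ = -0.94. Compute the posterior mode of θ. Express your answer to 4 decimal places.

θ̂_MAP = -0.9405

n = 34, x̄ = -0.94.
For a Normal prior and Normal likelihood with known variance, the posterior is Normal; its mode equals its mean, the precision-weighted average.
Prior precision 1/σ₀² = 1/16 = 0.0625; data precision n/σ² = 34/5 = 6.8.
θ̂ = (0.0625·(-1) + 6.8·(-0.94)) / (0.0625 + 6.8) = (-6.4545)/6.8625 = -4303/4575 ≈ -0.9405.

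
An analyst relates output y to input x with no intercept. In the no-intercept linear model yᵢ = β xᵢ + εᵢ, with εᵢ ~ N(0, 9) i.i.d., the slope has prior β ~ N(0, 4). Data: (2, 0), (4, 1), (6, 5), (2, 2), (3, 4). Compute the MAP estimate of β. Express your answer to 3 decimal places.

log p(β | y) = −Σ(yᵢ − βxᵢ)²/(2·9) − β²/(2·4) + const.
Setting the derivative to zero: Σxᵢ(yᵢ − βxᵢ)/9 − β/4 = 0, so β = Σxᵢyᵢ / (Σxᵢ² + σ²/τ²).
Σxᵢyᵢ = 2·0 + 4·1 + 6·5 + 2·2 + 3·4 = 50; Σxᵢ² = 69; σ²/τ² = 2.25.
β̂_MAP = 50 / (69 + 2.25) = 50/71.25 ≈ 0.702.

β̂_MAP = 0.702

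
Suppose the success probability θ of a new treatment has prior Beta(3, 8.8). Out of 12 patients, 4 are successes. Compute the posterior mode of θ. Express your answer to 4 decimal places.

θ̂_MAP = 0.2752

Prior: Beta(3, 8.8).
Data: 4 successes in 12 trials. The binomial likelihood contributes θ^4(1−θ)^8, so the posterior is Beta(3+4, 8.8+8) = Beta(7, 16.8).
For Beta(a, b) with a, b > 1 the mode is (a−1)/(a+b−2) = 6/21.8 ≈ 0.2752.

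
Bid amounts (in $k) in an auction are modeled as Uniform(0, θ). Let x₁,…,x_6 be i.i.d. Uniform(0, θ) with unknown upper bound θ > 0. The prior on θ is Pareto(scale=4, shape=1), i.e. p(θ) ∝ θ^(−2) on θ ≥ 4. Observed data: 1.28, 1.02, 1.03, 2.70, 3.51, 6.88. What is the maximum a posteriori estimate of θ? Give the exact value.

The Uniform(0, θ) likelihood is θ^(−n) for θ ≥ max(xᵢ), zero otherwise. Here max(xᵢ) = 6.88.
Posterior ∝ θ^(−2) · θ^(−6) = θ^(−8) on θ ≥ max(4, 6.88) = 6.88.
This density is strictly decreasing in θ, so the posterior mode lies at the lower boundary of the support.

θ̂_MAP = 6.88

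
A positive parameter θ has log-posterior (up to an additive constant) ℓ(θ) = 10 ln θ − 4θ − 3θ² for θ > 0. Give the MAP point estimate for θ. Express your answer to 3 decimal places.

ℓ'(θ) = 10/θ − 4 − 6θ. Setting this to zero and multiplying by θ: 6θ² + 4θ − 10 = 0.
θ = (−4 + √(4² + 4·6·10)) / (2·6) = (−4 + √256) / 12 = (−4 + 16)/12 = 1.
ℓ''(θ) = −10/θ² − 6 < 0, confirming a maximum.

θ̂_MAP = 1.000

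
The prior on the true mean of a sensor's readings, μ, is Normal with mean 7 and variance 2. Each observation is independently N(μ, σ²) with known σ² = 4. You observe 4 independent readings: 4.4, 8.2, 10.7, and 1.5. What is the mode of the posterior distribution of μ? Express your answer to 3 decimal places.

n = 4; x̄ = (4.4 + 8.2 + 10.7 + 1.5)/4 = 24.8/4 = 6.2.
For a Normal prior and Normal likelihood with known variance, the posterior is Normal; its mode equals its mean, the precision-weighted average.
Prior precision 1/σ₀² = 1/2 = 0.5; data precision n/σ² = 4/4 = 1.
μ̂ = (0.5·7 + 1·6.2) / (0.5 + 1) = 9.7/1.5 = 97/15 ≈ 6.467.

μ̂_MAP = 6.467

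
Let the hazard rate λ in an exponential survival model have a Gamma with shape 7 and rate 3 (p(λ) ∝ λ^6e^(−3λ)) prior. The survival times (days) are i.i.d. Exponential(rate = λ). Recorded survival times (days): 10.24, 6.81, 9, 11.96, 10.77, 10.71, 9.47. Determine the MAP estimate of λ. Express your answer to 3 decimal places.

λ̂_MAP = 0.181

The Exponential(rate=λ) likelihood is ∝ λ^n e^(−λΣtᵢ). Here n = 7 and Σtᵢ = 10.24 + 6.81 + 9 + 11.96 + 10.77 + 10.71 + 9.47 = 68.96.
Posterior ∝ λ^6e^(−3λ) · λ^7e^(−68.96λ) = λ^13e^(−71.96λ), i.e. Gamma(14, 71.96).
Mode = (a−1)/b = 13/71.96 ≈ 0.181.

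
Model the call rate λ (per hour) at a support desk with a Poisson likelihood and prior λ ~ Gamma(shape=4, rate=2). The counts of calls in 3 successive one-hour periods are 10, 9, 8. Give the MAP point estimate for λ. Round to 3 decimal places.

λ̂_MAP = 6.000

Σxᵢ = 10+9+8 = 27, with n = 3.
Posterior ∝ λ^3e^(−2λ) · λ^27e^(−3λ) = λ^30e^(−5λ), i.e. Gamma(shape=31, rate=5).
The mode of a Gamma(a, b) with a ≥ 1 (shape–rate) is (a−1)/b = 30/5 ≈ 6.000.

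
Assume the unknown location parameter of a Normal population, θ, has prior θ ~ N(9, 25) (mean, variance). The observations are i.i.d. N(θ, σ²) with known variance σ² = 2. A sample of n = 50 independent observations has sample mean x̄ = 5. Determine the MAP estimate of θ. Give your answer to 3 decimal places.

θ̂_MAP = 5.006

n = 50, x̄ = 5.
For a Normal prior and Normal likelihood with known variance, the posterior is Normal; its mode equals its mean, the precision-weighted average.
Prior precision 1/σ₀² = 1/25 = 0.04; data precision n/σ² = 50/2 = 25.
θ̂ = (0.04·9 + 25·5) / (0.04 + 25) = 125.36/25.04 = 1567/313 ≈ 5.006.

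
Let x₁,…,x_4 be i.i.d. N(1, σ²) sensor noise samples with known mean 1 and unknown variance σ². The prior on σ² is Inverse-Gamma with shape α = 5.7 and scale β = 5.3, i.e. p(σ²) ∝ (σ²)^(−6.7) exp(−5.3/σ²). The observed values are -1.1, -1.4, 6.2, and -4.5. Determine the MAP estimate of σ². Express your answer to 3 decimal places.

σ̂²_MAP = 4.486

Sum of squared deviations about the known mean: SS = (-1.1−1)² + (-1.4−1)² + (6.2−1)² + (-4.5−1)² = 67.46.
The Normal likelihood contributes (σ²)^(−n/2) exp(−SS/(2σ²)), so the posterior is Inverse-Gamma(α + n/2, β + SS/2) = Inverse-Gamma(7.7, 39.03).
The mode of Inverse-Gamma(a, b) is b/(a+1) = 39.03/8.7 ≈ 4.486.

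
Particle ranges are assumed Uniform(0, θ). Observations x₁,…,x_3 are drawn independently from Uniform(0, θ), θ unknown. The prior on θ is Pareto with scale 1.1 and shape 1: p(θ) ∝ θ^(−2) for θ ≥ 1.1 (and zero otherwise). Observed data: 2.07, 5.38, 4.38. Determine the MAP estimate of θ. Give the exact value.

The Uniform(0, θ) likelihood is θ^(−n) for θ ≥ max(xᵢ), zero otherwise. Here max(xᵢ) = 5.38.
Posterior ∝ θ^(−2) · θ^(−3) = θ^(−5) on θ ≥ max(1.1, 5.38) = 5.38.
This density is strictly decreasing in θ, so the posterior mode lies at the lower boundary of the support.

θ̂_MAP = 5.38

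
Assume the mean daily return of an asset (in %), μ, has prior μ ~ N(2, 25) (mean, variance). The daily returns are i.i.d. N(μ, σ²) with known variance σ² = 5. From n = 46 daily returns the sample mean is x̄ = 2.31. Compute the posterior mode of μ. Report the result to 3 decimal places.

μ̂_MAP = 2.309

n = 46, x̄ = 2.31.
For a Normal prior and Normal likelihood with known variance, the posterior is Normal; its mode equals its mean, the precision-weighted average.
Prior precision 1/σ₀² = 1/25 = 0.04; data precision n/σ² = 46/5 = 9.2.
μ̂ = (0.04·2 + 9.2·2.31) / (0.04 + 9.2) = 21.332/9.24 = 5333/2310 ≈ 2.309.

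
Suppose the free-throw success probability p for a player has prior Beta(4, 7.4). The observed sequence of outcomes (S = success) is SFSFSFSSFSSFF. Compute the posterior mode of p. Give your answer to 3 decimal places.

p̂_MAP = 0.446

Prior: Beta(4, 7.4).
Data: 7 successes in 13 trials (from the sequence). The binomial likelihood contributes p^7(1−p)^6, so the posterior is Beta(4+7, 7.4+6) = Beta(11, 13.4).
For Beta(a, b) with a, b > 1 the mode is (a−1)/(a+b−2) = 10/22.4 ≈ 0.446.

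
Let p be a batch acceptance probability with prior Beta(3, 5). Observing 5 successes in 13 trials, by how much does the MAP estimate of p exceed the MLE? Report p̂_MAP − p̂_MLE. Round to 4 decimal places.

Posterior is Beta(8, 13); MAP = (8−1)/(21−2) = 7/19 ≈ 0.36842.
MLE ignores the prior: p̂_MLE = k/n = 5/13 ≈ 0.38462.
Difference = 7/19 − 5/13 = -4/247 ≈ -0.0162.

MAP − MLE = -0.0162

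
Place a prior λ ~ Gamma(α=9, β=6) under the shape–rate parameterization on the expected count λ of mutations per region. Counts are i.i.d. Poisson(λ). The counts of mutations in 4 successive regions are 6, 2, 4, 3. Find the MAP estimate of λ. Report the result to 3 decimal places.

Σxᵢ = 6+2+4+3 = 15, with n = 4.
Posterior ∝ λ^8e^(−6λ) · λ^15e^(−4λ) = λ^23e^(−10λ), i.e. Gamma(shape=24, rate=10).
The mode of a Gamma(a, b) with a ≥ 1 (shape–rate) is (a−1)/b = 23/10 ≈ 2.300.

λ̂_MAP = 2.300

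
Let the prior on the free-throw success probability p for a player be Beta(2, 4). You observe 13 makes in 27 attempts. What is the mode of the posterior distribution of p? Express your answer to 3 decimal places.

p̂_MAP = 0.452

Prior: Beta(2, 4).
Data: 13 successes in 27 trials. The binomial likelihood contributes p^13(1−p)^14, so the posterior is Beta(2+13, 4+14) = Beta(15, 18).
For Beta(a, b) with a, b > 1 the mode is (a−1)/(a+b−2) = 14/31 ≈ 0.452.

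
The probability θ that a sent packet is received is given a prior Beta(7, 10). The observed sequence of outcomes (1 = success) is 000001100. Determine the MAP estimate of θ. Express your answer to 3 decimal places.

Prior: Beta(7, 10).
Data: 2 successes in 9 trials (from the sequence). The binomial likelihood contributes θ^2(1−θ)^7, so the posterior is Beta(7+2, 10+7) = Beta(9, 17).
For Beta(a, b) with a, b > 1 the mode is (a−1)/(a+b−2) = 8/24 ≈ 0.333.

θ̂_MAP = 0.333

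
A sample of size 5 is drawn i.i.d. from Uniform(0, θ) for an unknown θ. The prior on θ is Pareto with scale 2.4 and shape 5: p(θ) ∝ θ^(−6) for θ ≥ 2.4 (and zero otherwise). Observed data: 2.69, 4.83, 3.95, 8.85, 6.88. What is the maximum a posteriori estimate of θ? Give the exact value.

The Uniform(0, θ) likelihood is θ^(−n) for θ ≥ max(xᵢ), zero otherwise. Here max(xᵢ) = 8.85.
Posterior ∝ θ^(−6) · θ^(−5) = θ^(−11) on θ ≥ max(2.4, 8.85) = 8.85.
This density is strictly decreasing in θ, so the posterior mode lies at the lower boundary of the support.

θ̂_MAP = 8.85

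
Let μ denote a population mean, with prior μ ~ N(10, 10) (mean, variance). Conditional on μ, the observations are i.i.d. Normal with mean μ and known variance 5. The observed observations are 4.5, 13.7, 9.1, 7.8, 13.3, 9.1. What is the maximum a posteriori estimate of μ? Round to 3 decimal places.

μ̂_MAP = 9.615

n = 6; x̄ = (4.5 + 13.7 + 9.1 + 7.8 + 13.3 + 9.1)/6 = 57.5/6 = 115/12 ≈ 9.5833.
For a Normal prior and Normal likelihood with known variance, the posterior is Normal; its mode equals its mean, the precision-weighted average.
Prior precision 1/σ₀² = 1/10 = 0.1; data precision n/σ² = 6/5 = 1.2.
μ̂ = (0.1·10 + 1.2·(115/12)) / (0.1 + 1.2) = 12.5/1.3 = 125/13 ≈ 9.615.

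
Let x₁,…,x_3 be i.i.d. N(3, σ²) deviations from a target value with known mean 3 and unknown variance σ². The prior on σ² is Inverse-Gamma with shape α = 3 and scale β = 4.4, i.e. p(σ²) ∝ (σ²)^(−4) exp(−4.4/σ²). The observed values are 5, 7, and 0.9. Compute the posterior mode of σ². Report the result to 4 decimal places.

Sum of squared deviations about the known mean: SS = (5−3)² + (7−3)² + (0.9−3)² = 24.41.
The Normal likelihood contributes (σ²)^(−n/2) exp(−SS/(2σ²)), so the posterior is Inverse-Gamma(α + n/2, β + SS/2) = Inverse-Gamma(4.5, 16.605).
The mode of Inverse-Gamma(a, b) is b/(a+1) = 16.605/5.5 ≈ 3.0191.

σ̂²_MAP = 3.0191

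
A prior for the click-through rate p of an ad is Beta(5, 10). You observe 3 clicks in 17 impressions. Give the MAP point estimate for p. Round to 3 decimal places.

p̂_MAP = 0.233

Prior: Beta(5, 10).
Data: 3 successes in 17 trials. The binomial likelihood contributes p^3(1−p)^14, so the posterior is Beta(5+3, 10+14) = Beta(8, 24).
For Beta(a, b) with a, b > 1 the mode is (a−1)/(a+b−2) = 7/30 ≈ 0.233.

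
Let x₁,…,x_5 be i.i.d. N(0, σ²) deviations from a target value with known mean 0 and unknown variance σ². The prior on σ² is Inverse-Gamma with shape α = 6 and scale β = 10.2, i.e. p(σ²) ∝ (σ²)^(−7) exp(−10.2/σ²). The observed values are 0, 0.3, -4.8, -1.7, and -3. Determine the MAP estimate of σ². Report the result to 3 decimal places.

σ̂²_MAP = 2.917

Sum of squared deviations about the known mean: SS = (0−0)² + (0.3−0)² + (-4.8−0)² + (-1.7−0)² + (-3−0)² = 35.02.
The Normal likelihood contributes (σ²)^(−n/2) exp(−SS/(2σ²)), so the posterior is Inverse-Gamma(α + n/2, β + SS/2) = Inverse-Gamma(8.5, 27.71).
The mode of Inverse-Gamma(a, b) is b/(a+1) = 27.71/9.5 ≈ 2.917.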